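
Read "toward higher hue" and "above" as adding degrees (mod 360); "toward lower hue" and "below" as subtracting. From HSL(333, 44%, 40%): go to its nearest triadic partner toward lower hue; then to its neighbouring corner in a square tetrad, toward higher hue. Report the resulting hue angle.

triadic ↓ −120°: 333 − 120 = 213°
square ↑ +90°: 213 + 90 = 303°

303°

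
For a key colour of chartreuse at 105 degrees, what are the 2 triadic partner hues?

A triad places three hues 120° apart.
105 + 120 = 225°
105 + 240 = 345°

225° and 345°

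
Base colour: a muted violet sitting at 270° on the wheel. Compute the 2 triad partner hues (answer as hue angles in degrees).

30° and 150°

A triad places three hues 120° apart.
270 + 120 = 390 → 390 − 360 = 30°
270 + 240 = 510 → 510 − 360 = 150°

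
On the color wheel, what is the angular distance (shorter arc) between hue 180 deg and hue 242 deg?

62°

|180 − 242| = 62.
62 ≤ 180, so the shorter arc is 62°.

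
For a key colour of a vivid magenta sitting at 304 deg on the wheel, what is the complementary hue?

124°

The complement sits 180° across the wheel.
304 + 180 = 484 → 484 − 360 = 124°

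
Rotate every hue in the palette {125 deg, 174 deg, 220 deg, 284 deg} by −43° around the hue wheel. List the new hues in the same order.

82°, 131°, 177°, 241°

125 − 43 = 82°
174 − 43 = 131°
220 − 43 = 177°
284 − 43 = 241°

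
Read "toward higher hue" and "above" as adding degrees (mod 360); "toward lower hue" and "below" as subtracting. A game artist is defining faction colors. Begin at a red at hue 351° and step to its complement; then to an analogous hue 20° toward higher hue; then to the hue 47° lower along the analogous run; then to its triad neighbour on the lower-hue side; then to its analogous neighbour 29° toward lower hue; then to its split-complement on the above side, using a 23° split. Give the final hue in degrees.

198°

351 + 180 = 531 → 531 − 360 = 171°   (complement)
171 + 20 = 191°   (analog 20° ↑)
191 − 47 = 144°   (analog 47° ↓)
144 − 120 = 24°   (triadic ↓)
24 − 29 = -5 → -5 + 360 = 355°   (analog 29° ↓)
355 + 203 = 558 → 558 − 360 = 198°   (split-comp 23° ↑)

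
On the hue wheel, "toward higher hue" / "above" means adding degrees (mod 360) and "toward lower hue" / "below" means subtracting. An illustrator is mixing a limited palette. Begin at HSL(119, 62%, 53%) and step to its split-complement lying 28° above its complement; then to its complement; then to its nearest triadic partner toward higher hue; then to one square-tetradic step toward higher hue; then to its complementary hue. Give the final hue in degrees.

177°

split-comp 28° ↑ +208°: 119 + 208 = 327°
complement +180°: 327 + 180 = 507 → 507 − 360 = 147°
triadic ↑ +120°: 147 + 120 = 267°
square ↑ +90°: 267 + 90 = 357°
complement +180°: 357 + 180 = 537 → 537 − 360 = 177°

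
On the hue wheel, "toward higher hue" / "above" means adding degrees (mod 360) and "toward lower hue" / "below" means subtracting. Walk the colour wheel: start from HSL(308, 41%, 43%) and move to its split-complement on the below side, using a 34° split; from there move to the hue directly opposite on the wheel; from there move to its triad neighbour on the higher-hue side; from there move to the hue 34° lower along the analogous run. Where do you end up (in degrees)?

split-comp 34° ↓ +146°: 308 + 146 = 454 → 454 − 360 = 94°
complement +180°: 94 + 180 = 274°
triadic ↑ +120°: 274 + 120 = 394 → 394 − 360 = 34°
analog 34° ↓ −34°: 34 − 34 = 0°

0°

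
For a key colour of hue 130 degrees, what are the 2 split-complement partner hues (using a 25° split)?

Split-complementary hues sit 25° either side of the complement.
Complement of 130 degrees: 130 + 180 = 310°
310 − 25 = 285°
310 + 25 = 335°

285° and 335°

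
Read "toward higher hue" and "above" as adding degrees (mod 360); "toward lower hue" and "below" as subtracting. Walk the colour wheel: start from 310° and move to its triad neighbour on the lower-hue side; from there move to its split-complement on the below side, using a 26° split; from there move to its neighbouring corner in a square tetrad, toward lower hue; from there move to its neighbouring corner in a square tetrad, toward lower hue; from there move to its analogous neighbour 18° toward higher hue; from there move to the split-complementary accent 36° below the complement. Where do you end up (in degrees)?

310 − 120 = 190°   (triadic ↓)
190 + 154 = 344°   (split-comp 26° ↓)
344 − 90 = 254°   (square ↓)
254 − 90 = 164°   (square ↓)
164 + 18 = 182°   (analog 18° ↑)
182 + 144 = 326°   (split-comp 36° ↓)

326°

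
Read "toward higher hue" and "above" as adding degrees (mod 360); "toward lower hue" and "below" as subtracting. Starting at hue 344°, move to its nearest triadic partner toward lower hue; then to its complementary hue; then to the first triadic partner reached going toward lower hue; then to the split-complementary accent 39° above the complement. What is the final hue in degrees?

143°

triadic ↓ −120°: 344 − 120 = 224°
complement +180°: 224 + 180 = 404 → 404 − 360 = 44°
triadic ↓ −120°: 44 − 120 = -76 → -76 + 360 = 284°
split-comp 39° ↑ +219°: 284 + 219 = 503 → 503 − 360 = 143°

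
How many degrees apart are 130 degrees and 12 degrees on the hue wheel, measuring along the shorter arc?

118°

|130 − 12| = 118.
118 ≤ 180, so the shorter arc is 118°.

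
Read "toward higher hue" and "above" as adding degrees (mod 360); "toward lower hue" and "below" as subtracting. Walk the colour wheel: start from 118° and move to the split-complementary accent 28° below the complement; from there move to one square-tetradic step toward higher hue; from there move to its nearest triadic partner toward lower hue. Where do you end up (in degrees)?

+152° (split-comp 28° ↓): 118 + 152 = 270°
+90° (square ↑): 270 + 90 = 360 → 360 − 360 = 0°
−120° (triadic ↓): 0 − 120 = -120 → -120 + 360 = 240°

240°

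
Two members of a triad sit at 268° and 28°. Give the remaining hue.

A triad spaces three hues 120° apart.
The full set is {28°, 148°, 268°}.

148°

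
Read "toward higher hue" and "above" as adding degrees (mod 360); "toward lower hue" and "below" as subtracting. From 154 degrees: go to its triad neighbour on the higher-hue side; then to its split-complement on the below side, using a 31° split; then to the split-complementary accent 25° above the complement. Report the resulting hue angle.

154 + 120 = 274°   (triadic ↑)
274 + 149 = 423 → 423 − 360 = 63°   (split-comp 31° ↓)
63 + 205 = 268°   (split-comp 25° ↑)

268°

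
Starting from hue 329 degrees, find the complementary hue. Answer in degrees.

The complement sits 180° across the wheel.
329 + 180 = 509 → 509 − 360 = 149°

149°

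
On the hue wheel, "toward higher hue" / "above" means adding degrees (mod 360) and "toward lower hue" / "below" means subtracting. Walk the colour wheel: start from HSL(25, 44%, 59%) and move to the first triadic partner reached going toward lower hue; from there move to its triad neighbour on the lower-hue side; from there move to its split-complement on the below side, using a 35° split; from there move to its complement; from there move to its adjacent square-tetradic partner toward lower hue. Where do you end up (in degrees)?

20°

−120° (triadic ↓): 25 − 120 = -95 → -95 + 360 = 265°
−120° (triadic ↓): 265 − 120 = 145°
+145° (split-comp 35° ↓): 145 + 145 = 290°
+180° (complement): 290 + 180 = 470 → 470 − 360 = 110°
−90° (square ↓): 110 − 90 = 20°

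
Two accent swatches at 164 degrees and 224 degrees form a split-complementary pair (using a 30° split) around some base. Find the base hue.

14°

The accents sit 30° either side of the complement, so the complement is their short-arc midpoint on the wheel.
Short-arc midpoint of 164° and 224°: 194°.
Base is 180° from the complement: 194 − 180 = 14°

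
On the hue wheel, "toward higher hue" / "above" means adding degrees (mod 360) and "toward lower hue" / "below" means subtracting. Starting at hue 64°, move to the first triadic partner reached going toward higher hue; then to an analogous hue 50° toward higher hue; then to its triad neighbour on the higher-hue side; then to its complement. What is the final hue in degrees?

174°

+120° (triadic ↑): 64 + 120 = 184°
+50° (analog 50° ↑): 184 + 50 = 234°
+120° (triadic ↑): 234 + 120 = 354°
+180° (complement): 354 + 180 = 534 → 534 − 360 = 174°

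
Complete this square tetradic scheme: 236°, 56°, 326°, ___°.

A square tetradic scheme places four hues every 90°.
The full set through 56° is {56°, 146°, 236°, 326°}.
Given {56°, 236°, 326°}, the missing hue is 146°.

146°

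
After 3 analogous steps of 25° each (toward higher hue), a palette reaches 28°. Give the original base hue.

313°

3 steps of 25° (toward higher hue) give a net shift of +75°.
Start = end − shift: 28 − 75 = -47 → -47 + 360 = 313°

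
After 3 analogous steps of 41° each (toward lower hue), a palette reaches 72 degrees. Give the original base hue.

195°

3 steps of 41° (toward lower hue) give a net shift of −123°.
Start = end − shift: 72 + 123 = 195°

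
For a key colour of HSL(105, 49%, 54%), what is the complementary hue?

285°

The complement sits 180° across the wheel.
105 + 180 = 285°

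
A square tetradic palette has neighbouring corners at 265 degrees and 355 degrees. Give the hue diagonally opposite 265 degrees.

A square tetradic scheme places four hues 90° apart; opposite corners are 180° apart.
265 + 180 = 445 → 445 − 360 = 85°

85°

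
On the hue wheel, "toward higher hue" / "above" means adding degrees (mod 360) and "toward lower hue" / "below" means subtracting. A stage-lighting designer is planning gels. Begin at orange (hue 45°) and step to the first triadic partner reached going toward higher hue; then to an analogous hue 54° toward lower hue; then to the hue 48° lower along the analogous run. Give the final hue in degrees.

63°

45 + 120 = 165°   (triadic ↑)
165 − 54 = 111°   (analog 54° ↓)
111 − 48 = 63°   (analog 48° ↓)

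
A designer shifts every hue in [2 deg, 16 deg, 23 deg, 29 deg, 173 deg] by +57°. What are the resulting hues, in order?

2 + 57 = 59°
16 + 57 = 73°
23 + 57 = 80°
29 + 57 = 86°
173 + 57 = 230°

59°, 73°, 80°, 86°, 230°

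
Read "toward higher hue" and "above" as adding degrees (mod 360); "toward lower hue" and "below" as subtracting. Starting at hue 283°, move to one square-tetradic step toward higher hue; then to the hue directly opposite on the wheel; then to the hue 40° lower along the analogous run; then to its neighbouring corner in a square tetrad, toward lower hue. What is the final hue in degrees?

63°

+90° (square ↑): 283 + 90 = 373 → 373 − 360 = 13°
+180° (complement): 13 + 180 = 193°
−40° (analog 40° ↓): 193 − 40 = 153°
−90° (square ↓): 153 − 90 = 63°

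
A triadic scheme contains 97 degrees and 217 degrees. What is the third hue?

A triad spaces three hues 120° apart.
The full set is {97°, 217°, 337°}.

337°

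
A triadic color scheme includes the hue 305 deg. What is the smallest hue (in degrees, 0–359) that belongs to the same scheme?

A triad places three hues 120° apart.
The full set through 305° is {65°, 185°, 305°}.

65°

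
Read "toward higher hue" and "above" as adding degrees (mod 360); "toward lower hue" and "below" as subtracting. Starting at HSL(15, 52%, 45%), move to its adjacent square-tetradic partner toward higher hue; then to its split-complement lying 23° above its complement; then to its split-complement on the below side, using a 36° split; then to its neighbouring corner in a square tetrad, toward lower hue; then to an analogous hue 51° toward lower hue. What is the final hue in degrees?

square ↑ +90°: 15 + 90 = 105°
split-comp 23° ↑ +203°: 105 + 203 = 308°
split-comp 36° ↓ +144°: 308 + 144 = 452 → 452 − 360 = 92°
square ↓ −90°: 92 − 90 = 2°
analog 51° ↓ −51°: 2 − 51 = -49 → -49 + 360 = 311°

311°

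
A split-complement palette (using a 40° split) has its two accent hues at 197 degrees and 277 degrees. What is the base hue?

The accents sit 40° either side of the complement, so the complement is their short-arc midpoint on the wheel.
Short-arc midpoint of 197° and 277°: 237°.
Base is 180° from the complement: 237 − 180 = 57°

57°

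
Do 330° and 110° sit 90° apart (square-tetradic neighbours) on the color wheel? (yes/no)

no

Angular distance: |330 − 110| = 220; shorter arc = 360 − 220 = 140°.
90° apart (square-tetradic neighbours) requires 90°.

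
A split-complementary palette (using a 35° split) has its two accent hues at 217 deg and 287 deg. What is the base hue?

The accents sit 35° either side of the complement, so the complement is their short-arc midpoint on the wheel.
Short-arc midpoint of 217° and 287°: 252°.
Base is 180° from the complement: 252 − 180 = 72°

72°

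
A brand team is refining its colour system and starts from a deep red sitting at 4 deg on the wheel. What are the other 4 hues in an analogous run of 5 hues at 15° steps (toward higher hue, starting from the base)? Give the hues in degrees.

19°, 34°, 49°, and 64°

Analogous hues sit every 15° along the wheel.
4 + 15 = 19°
4 + 30 = 34°
4 + 45 = 49°
4 + 60 = 64°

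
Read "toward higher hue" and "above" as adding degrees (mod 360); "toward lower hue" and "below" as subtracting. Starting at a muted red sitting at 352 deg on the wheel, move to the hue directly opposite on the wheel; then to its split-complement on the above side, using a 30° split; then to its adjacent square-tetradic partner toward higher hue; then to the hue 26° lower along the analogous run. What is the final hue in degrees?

86°

complement +180°: 352 + 180 = 532 → 532 − 360 = 172°
split-comp 30° ↑ +210°: 172 + 210 = 382 → 382 − 360 = 22°
square ↑ +90°: 22 + 90 = 112°
analog 26° ↓ −26°: 112 − 26 = 86°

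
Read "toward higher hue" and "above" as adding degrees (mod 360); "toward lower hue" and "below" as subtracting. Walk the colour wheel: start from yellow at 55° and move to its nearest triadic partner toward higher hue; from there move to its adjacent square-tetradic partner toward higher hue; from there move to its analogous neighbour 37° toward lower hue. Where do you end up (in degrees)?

228°

55 + 120 = 175°   (triadic ↑)
175 + 90 = 265°   (square ↑)
265 − 37 = 228°   (analog 37° ↓)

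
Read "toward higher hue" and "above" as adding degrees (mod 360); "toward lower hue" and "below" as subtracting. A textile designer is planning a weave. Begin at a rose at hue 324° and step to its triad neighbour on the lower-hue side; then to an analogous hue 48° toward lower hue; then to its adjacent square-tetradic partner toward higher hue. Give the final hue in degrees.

324 − 120 = 204°   (triadic ↓)
204 − 48 = 156°   (analog 48° ↓)
156 + 90 = 246°   (square ↑)

246°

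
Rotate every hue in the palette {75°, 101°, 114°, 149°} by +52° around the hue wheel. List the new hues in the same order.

75 + 52 = 127°
101 + 52 = 153°
114 + 52 = 166°
149 + 52 = 201°

127°, 153°, 166°, 201°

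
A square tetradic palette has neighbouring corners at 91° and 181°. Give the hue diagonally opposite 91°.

A square tetradic scheme places four hues 90° apart; opposite corners are 180° apart.
91 + 180 = 271°

271°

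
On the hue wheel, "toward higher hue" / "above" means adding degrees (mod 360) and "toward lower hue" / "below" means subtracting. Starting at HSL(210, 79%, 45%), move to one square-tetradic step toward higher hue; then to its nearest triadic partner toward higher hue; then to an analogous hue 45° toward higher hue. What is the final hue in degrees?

105°

210 + 90 = 300°   (square ↑)
300 + 120 = 420 → 420 − 360 = 60°   (triadic ↑)
60 + 45 = 105°   (analog 45° ↑)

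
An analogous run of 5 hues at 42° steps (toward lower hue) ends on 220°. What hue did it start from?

4 steps of 42° (toward lower hue) give a net shift of −168°.
Start = end − shift: 220 + 168 = 388 → 388 − 360 = 28°

28°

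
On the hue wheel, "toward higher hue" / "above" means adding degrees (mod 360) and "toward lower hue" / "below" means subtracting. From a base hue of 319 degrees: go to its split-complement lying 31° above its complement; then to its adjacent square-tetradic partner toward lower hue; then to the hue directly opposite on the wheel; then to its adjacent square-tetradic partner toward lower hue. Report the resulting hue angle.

319 + 211 = 530 → 530 − 360 = 170°   (split-comp 31° ↑)
170 − 90 = 80°   (square ↓)
80 + 180 = 260°   (complement)
260 − 90 = 170°   (square ↓)

170°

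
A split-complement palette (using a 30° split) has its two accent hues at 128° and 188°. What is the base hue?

The accents sit 30° either side of the complement, so the complement is their short-arc midpoint on the wheel.
Short-arc midpoint of 128° and 188°: 158°.
Base is 180° from the complement: 158 − 180 = -22 → -22 + 360 = 338°

338°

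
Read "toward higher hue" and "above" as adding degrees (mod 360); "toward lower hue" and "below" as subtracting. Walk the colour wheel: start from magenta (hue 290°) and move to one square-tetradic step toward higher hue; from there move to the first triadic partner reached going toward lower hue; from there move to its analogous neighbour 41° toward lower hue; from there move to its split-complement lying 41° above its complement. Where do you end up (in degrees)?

+90° (square ↑): 290 + 90 = 380 → 380 − 360 = 20°
−120° (triadic ↓): 20 − 120 = -100 → -100 + 360 = 260°
−41° (analog 41° ↓): 260 − 41 = 219°
+221° (split-comp 41° ↑): 219 + 221 = 440 → 440 − 360 = 80°

80°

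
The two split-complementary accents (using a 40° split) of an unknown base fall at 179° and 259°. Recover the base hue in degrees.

The accents sit 40° either side of the complement, so the complement is their short-arc midpoint on the wheel.
Short-arc midpoint of 179° and 259°: 219°.
Base is 180° from the complement: 219 − 180 = 39°

39°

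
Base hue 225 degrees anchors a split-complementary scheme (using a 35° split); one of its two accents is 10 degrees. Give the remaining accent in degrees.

Split-complementary hues sit 35° either side of the complement.
Complement of the base 225°: 225 + 180 = 405 → 405 − 360 = 45°
The given accent 10° is 35° one side of 45°; the other accent sits 35° the other side: 45 + 35 = 80°

80°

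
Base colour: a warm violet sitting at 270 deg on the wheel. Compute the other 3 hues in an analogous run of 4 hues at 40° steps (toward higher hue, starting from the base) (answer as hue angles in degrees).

310°, 350°, and 30°

Analogous hues sit every 40° along the wheel.
270 + 40 = 310°
270 + 80 = 350°
270 + 120 = 390 → 390 − 360 = 30°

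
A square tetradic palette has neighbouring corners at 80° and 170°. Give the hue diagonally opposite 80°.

260°

A square tetradic scheme places four hues 90° apart; opposite corners are 180° apart.
80 + 180 = 260°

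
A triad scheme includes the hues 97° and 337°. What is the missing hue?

A triad places three hues 120° apart.
The full set through 97° is {97°, 217°, 337°}.
Given {97°, 337°}, the missing hue is 217°.

217°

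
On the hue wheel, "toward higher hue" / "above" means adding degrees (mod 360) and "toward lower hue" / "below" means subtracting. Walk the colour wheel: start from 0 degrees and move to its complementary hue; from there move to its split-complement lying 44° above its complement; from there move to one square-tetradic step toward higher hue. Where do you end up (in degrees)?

+180° (complement): 0 + 180 = 180°
+224° (split-comp 44° ↑): 180 + 224 = 404 → 404 − 360 = 44°
+90° (square ↑): 44 + 90 = 134°

134°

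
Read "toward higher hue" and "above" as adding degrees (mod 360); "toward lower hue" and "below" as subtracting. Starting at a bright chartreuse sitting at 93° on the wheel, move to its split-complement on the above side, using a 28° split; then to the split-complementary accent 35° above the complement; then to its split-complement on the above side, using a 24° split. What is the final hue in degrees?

0°

+208° (split-comp 28° ↑): 93 + 208 = 301°
+215° (split-comp 35° ↑): 301 + 215 = 516 → 516 − 360 = 156°
+204° (split-comp 24° ↑): 156 + 204 = 360 → 360 − 360 = 0°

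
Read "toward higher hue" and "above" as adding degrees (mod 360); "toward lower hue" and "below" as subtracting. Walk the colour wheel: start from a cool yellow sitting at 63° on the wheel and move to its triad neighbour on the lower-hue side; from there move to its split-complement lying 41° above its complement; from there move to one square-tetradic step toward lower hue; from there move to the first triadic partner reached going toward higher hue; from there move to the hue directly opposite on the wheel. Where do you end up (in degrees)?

14°

−120° (triadic ↓): 63 − 120 = -57 → -57 + 360 = 303°
+221° (split-comp 41° ↑): 303 + 221 = 524 → 524 − 360 = 164°
−90° (square ↓): 164 − 90 = 74°
+120° (triadic ↑): 74 + 120 = 194°
+180° (complement): 194 + 180 = 374 → 374 − 360 = 14°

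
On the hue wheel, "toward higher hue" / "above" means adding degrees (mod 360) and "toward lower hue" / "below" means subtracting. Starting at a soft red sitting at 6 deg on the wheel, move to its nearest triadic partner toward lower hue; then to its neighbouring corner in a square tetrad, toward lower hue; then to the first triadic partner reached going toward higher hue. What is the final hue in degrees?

276°

6 − 120 = -114 → -114 + 360 = 246°   (triadic ↓)
246 − 90 = 156°   (square ↓)
156 + 120 = 276°   (triadic ↑)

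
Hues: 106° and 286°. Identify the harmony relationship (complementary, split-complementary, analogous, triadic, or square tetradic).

complementary

Sort the hues: 106°, 286°.
Successive gaps around the wheel: 180°, 180°.
Two hues 180° apart are complementary.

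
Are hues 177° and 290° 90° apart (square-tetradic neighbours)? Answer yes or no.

no

Angular distance: |177 − 290| = 113 = 113°.
90° apart (square-tetradic neighbours) requires 90°.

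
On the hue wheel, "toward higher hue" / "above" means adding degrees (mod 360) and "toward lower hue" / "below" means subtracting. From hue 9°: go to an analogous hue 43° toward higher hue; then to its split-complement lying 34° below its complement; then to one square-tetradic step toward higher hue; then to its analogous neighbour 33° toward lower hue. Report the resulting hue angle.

255°

9 + 43 = 52°   (analog 43° ↑)
52 + 146 = 198°   (split-comp 34° ↓)
198 + 90 = 288°   (square ↑)
288 − 33 = 255°   (analog 33° ↓)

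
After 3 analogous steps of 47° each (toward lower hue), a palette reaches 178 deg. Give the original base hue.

3 steps of 47° (toward lower hue) give a net shift of −141°.
Start = end − shift: 178 + 141 = 319°

319°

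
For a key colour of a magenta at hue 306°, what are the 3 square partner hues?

A square tetradic scheme places four hues every 90°.
306 + 90 = 396 → 396 − 360 = 36°
306 + 180 = 486 → 486 − 360 = 126°
306 + 270 = 576 → 576 − 360 = 216°

36°, 126°, 216°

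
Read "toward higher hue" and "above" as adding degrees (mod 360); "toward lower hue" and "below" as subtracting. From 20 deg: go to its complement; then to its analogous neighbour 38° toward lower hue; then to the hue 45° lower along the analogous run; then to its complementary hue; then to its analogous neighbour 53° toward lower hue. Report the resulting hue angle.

+180° (complement): 20 + 180 = 200°
−38° (analog 38° ↓): 200 − 38 = 162°
−45° (analog 45° ↓): 162 − 45 = 117°
+180° (complement): 117 + 180 = 297°
−53° (analog 53° ↓): 297 − 53 = 244°

244°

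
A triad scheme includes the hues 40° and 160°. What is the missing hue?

280°

A triad places three hues 120° apart.
The full set through 40° is {40°, 160°, 280°}.
Given {40°, 160°}, the missing hue is 280°.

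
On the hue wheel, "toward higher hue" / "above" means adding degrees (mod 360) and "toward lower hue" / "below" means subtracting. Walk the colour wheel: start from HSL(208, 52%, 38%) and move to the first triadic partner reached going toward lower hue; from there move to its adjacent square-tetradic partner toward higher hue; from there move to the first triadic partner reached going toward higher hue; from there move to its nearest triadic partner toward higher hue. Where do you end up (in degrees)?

58°

triadic ↓ −120°: 208 − 120 = 88°
square ↑ +90°: 88 + 90 = 178°
triadic ↑ +120°: 178 + 120 = 298°
triadic ↑ +120°: 298 + 120 = 418 → 418 − 360 = 58°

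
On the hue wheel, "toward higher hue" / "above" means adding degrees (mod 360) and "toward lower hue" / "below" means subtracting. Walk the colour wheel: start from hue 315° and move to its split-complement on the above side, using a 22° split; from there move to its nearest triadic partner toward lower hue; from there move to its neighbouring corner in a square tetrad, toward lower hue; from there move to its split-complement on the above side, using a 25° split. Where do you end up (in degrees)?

152°

315 + 202 = 517 → 517 − 360 = 157°   (split-comp 22° ↑)
157 − 120 = 37°   (triadic ↓)
37 − 90 = -53 → -53 + 360 = 307°   (square ↓)
307 + 205 = 512 → 512 − 360 = 152°   (split-comp 25° ↑)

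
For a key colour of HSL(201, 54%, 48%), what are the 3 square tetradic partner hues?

291°, 21° and 111°

A square tetradic scheme places four hues every 90°.
201 + 90 = 291°
201 + 180 = 381 → 381 − 360 = 21°
201 + 270 = 471 → 471 − 360 = 111°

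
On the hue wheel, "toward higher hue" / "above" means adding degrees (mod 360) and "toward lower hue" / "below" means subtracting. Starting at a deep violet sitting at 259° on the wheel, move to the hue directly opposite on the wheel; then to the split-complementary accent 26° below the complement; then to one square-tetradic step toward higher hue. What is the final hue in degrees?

323°

259 + 180 = 439 → 439 − 360 = 79°   (complement)
79 + 154 = 233°   (split-comp 26° ↓)
233 + 90 = 323°   (square ↑)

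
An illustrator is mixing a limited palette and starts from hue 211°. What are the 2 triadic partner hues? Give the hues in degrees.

211 + 120 = 331°
211 + 240 = 451 → 451 − 360 = 91°

331° and 91°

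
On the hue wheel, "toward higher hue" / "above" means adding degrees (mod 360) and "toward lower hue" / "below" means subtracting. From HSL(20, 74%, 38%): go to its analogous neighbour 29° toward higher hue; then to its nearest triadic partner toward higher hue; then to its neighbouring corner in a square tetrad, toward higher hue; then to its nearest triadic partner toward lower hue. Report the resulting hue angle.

139°

+29° (analog 29° ↑): 20 + 29 = 49°
+120° (triadic ↑): 49 + 120 = 169°
+90° (square ↑): 169 + 90 = 259°
−120° (triadic ↓): 259 − 120 = 139°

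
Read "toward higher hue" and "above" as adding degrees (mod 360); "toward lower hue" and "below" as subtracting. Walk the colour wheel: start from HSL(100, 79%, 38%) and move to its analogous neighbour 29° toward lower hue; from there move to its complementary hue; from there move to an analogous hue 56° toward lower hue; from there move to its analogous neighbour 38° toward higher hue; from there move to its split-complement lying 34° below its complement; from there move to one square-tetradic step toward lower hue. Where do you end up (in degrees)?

289°

100 − 29 = 71°   (analog 29° ↓)
71 + 180 = 251°   (complement)
251 − 56 = 195°   (analog 56° ↓)
195 + 38 = 233°   (analog 38° ↑)
233 + 146 = 379 → 379 − 360 = 19°   (split-comp 34° ↓)
19 − 90 = -71 → -71 + 360 = 289°   (square ↓)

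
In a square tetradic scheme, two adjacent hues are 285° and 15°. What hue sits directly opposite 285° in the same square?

A square tetradic scheme places four hues 90° apart; opposite corners are 180° apart.
285 + 180 = 465 → 465 − 360 = 105°

105°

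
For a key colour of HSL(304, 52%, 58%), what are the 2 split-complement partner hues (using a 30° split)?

94° and 154°

Split-complementary hues sit 30° either side of the complement.
Complement of 304 degrees: 304 + 180 = 484 → 484 − 360 = 124°
124 − 30 = 94°
124 + 30 = 154°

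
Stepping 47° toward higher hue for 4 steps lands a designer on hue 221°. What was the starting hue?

33°

4 steps of 47° (toward higher hue) give a net shift of +188°.
Start = end − shift: 221 − 188 = 33°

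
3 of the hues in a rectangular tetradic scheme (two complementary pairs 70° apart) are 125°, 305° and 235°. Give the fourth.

A rectangular tetradic uses two complementary pairs 70° apart: offsets 0°, 70°, 180°, 250°.
Among {125°, 235°, 305°}, 305° and 125° are a 180° pair.
The remaining hue 235° needs its own complement: 235 + 180 = 415 → 415 − 360 = 55°

55°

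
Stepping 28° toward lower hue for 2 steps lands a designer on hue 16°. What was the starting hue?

2 steps of 28° (toward lower hue) give a net shift of −56°.
Start = end − shift: 16 + 56 = 72°

72°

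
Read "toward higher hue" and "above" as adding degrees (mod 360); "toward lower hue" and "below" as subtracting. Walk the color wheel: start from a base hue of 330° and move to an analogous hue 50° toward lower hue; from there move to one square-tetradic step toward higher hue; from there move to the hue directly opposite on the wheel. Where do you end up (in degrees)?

−50° (analog 50° ↓): 330 − 50 = 280°
+90° (square ↑): 280 + 90 = 370 → 370 − 360 = 10°
+180° (complement): 10 + 180 = 190°

190°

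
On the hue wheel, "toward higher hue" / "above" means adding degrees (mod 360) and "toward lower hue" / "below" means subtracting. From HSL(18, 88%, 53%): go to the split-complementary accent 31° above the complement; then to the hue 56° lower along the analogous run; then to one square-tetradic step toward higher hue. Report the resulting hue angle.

+211° (split-comp 31° ↑): 18 + 211 = 229°
−56° (analog 56° ↓): 229 − 56 = 173°
+90° (square ↑): 173 + 90 = 263°

263°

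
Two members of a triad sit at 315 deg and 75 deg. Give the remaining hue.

A triad spaces three hues 120° apart.
The full set is {75°, 195°, 315°}.

195°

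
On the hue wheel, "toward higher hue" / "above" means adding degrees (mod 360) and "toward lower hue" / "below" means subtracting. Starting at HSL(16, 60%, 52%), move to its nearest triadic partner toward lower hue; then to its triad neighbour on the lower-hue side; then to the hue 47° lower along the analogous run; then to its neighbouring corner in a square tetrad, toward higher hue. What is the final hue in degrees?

179°

triadic ↓ −120°: 16 − 120 = -104 → -104 + 360 = 256°
triadic ↓ −120°: 256 − 120 = 136°
analog 47° ↓ −47°: 136 − 47 = 89°
square ↑ +90°: 89 + 90 = 179°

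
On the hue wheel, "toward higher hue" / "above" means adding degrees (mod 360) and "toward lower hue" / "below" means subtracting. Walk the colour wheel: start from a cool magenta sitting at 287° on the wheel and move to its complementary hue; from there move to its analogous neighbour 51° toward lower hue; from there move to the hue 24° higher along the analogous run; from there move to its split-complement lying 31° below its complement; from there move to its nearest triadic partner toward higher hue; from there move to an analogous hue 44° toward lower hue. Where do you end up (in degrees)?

305°

+180° (complement): 287 + 180 = 467 → 467 − 360 = 107°
−51° (analog 51° ↓): 107 − 51 = 56°
+24° (analog 24° ↑): 56 + 24 = 80°
+149° (split-comp 31° ↓): 80 + 149 = 229°
+120° (triadic ↑): 229 + 120 = 349°
−44° (analog 44° ↓): 349 − 44 = 305°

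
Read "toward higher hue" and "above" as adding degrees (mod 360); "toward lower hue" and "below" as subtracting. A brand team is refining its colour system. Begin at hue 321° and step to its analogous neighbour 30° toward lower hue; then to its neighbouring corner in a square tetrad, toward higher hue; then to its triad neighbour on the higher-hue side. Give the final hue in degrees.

analog 30° ↓ −30°: 321 − 30 = 291°
square ↑ +90°: 291 + 90 = 381 → 381 − 360 = 21°
triadic ↑ +120°: 21 + 120 = 141°

141°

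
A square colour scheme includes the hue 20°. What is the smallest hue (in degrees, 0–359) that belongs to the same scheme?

A square tetradic scheme places four hues every 90°.
The full set through 20° is {20°, 110°, 200°, 290°}.

20°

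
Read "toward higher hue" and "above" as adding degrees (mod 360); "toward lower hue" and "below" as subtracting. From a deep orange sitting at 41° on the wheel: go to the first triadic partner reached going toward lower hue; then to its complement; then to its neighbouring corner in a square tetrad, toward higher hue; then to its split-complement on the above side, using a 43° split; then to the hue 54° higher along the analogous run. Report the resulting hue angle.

108°

−120° (triadic ↓): 41 − 120 = -79 → -79 + 360 = 281°
+180° (complement): 281 + 180 = 461 → 461 − 360 = 101°
+90° (square ↑): 101 + 90 = 191°
+223° (split-comp 43° ↑): 191 + 223 = 414 → 414 − 360 = 54°
+54° (analog 54° ↑): 54 + 54 = 108°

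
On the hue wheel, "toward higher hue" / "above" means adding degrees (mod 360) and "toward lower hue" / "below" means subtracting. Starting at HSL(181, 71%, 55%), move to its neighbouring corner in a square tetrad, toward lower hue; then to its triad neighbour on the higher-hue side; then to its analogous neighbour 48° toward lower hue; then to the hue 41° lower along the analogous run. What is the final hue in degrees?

122°

square ↓ −90°: 181 − 90 = 91°
triadic ↑ +120°: 91 + 120 = 211°
analog 48° ↓ −48°: 211 − 48 = 163°
analog 41° ↓ −41°: 163 − 41 = 122°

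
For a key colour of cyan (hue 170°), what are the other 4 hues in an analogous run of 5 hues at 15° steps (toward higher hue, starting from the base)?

185°, 200°, 215°, 230°

Analogous hues sit every 15° along the wheel.
170 + 15 = 185°
170 + 30 = 200°
170 + 45 = 215°
170 + 60 = 230°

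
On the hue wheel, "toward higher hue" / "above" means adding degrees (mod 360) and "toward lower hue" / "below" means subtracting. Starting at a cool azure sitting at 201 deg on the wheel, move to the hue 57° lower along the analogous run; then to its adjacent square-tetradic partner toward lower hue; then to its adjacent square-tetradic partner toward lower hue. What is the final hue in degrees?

324°

analog 57° ↓ −57°: 201 − 57 = 144°
square ↓ −90°: 144 − 90 = 54°
square ↓ −90°: 54 − 90 = -36 → -36 + 360 = 324°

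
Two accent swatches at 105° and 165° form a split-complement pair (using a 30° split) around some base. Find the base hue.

The accents sit 30° either side of the complement, so the complement is their short-arc midpoint on the wheel.
Short-arc midpoint of 105° and 165°: 135°.
Base is 180° from the complement: 135 − 180 = -45 → -45 + 360 = 315°

315°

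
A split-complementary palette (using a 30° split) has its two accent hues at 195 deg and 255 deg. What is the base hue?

The accents sit 30° either side of the complement, so the complement is their short-arc midpoint on the wheel.
Short-arc midpoint of 195° and 255°: 225°.
Base is 180° from the complement: 225 − 180 = 45°

45°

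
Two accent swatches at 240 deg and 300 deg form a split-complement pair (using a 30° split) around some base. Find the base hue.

90°

The accents sit 30° either side of the complement, so the complement is their short-arc midpoint on the wheel.
Short-arc midpoint of 240° and 300°: 270°.
Base is 180° from the complement: 270 − 180 = 90°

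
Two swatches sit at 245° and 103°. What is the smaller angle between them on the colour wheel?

142°

|245 − 103| = 142.
142 ≤ 180, so the shorter arc is 142°.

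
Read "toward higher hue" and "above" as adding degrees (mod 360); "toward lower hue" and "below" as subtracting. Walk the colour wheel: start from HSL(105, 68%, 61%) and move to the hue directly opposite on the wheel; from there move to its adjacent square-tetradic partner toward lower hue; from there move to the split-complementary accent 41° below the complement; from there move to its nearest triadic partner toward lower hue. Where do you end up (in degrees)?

+180° (complement): 105 + 180 = 285°
−90° (square ↓): 285 − 90 = 195°
+139° (split-comp 41° ↓): 195 + 139 = 334°
−120° (triadic ↓): 334 − 120 = 214°

214°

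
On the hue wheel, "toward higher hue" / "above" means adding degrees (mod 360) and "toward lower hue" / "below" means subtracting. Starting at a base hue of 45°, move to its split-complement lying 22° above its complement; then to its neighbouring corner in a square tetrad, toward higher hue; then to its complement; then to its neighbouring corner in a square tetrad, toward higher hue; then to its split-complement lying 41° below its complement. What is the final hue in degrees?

26°

45 + 202 = 247°   (split-comp 22° ↑)
247 + 90 = 337°   (square ↑)
337 + 180 = 517 → 517 − 360 = 157°   (complement)
157 + 90 = 247°   (square ↑)
247 + 139 = 386 → 386 − 360 = 26°   (split-comp 41° ↓)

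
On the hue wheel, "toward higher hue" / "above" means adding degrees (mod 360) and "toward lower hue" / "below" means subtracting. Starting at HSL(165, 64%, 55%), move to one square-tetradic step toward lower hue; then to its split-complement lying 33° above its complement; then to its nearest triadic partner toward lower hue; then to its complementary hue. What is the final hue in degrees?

165 − 90 = 75°   (square ↓)
75 + 213 = 288°   (split-comp 33° ↑)
288 − 120 = 168°   (triadic ↓)
168 + 180 = 348°   (complement)

348°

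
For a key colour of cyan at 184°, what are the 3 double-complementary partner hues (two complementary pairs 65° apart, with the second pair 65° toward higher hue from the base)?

184 + 65 = 249°
184 + 180 = 364 → 364 − 360 = 4°
184 + 245 = 429 → 429 − 360 = 69°

249°, 4°, 69°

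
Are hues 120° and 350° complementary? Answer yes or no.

Angular distance: |120 − 350| = 230; shorter arc = 360 − 230 = 130°.
Complementary requires 180°.

no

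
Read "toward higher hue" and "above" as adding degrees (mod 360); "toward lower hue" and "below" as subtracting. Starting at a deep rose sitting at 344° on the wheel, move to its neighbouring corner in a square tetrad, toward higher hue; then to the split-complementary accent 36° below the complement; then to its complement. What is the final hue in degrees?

38°

344 + 90 = 434 → 434 − 360 = 74°   (square ↑)
74 + 144 = 218°   (split-comp 36° ↓)
218 + 180 = 398 → 398 − 360 = 38°   (complement)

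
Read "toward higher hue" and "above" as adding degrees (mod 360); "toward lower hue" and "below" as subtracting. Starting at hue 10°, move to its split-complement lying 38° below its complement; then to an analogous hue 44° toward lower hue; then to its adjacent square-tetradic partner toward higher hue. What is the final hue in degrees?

split-comp 38° ↓ +142°: 10 + 142 = 152°
analog 44° ↓ −44°: 152 − 44 = 108°
square ↑ +90°: 108 + 90 = 198°

198°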